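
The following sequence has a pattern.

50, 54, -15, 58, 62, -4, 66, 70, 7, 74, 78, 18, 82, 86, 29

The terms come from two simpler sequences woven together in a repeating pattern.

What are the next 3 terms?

The slot pattern repeats as AAB (period 3), so there are 2 interleaved tracks.
Stream A: 50, 54, 58, 62, 66, 70, 74, 78, 82, 86. Arithmetic with common difference +4.
Stream B: -15, -4, 7, 18, 29. Adding 11 each time.
Term 16 comes from stream A (its 11th entry): 90.
Position 17 → stream A, term 12 = 94.
The 18th slot belongs to stream B; its 6th term is 40.

90, 94, 40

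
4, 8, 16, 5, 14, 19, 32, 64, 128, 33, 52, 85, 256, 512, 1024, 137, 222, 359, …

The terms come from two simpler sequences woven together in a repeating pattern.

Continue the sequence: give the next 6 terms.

2048, 4096, 8192, 581, 940, 1521

The slot pattern repeats as AAABBB (period 6), so there are 2 interleaved tracks.
Subsequence A: 4, 8, 16, 32, 64, 128, 256, 512, 1024 (powers of 2).
Subsequence B: 5, 14, 19, 33, 52, 85, 137, 222, 359 (a Fibonacci-like recurrence a_n = a_{n-1} + a_{n-2}).
Position 19 falls in subsequence A as its term 10, giving 2048.
The 20th slot belongs to subsequence A; its 11th term is 4096.
Term 21 comes from subsequence A (its 12th entry): 8192.
Position 22 falls in subsequence B as its term 10, giving 581.
Position 23 falls in subsequence B as its term 11, giving 940.
Position 24 → subsequence B, term 12 = 1521.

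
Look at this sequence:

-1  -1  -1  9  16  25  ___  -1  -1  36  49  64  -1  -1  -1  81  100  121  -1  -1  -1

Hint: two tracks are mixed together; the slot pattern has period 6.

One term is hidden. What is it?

Positions follow the repeating pattern AAABBB; grouping by letter gives 2 tracks.
Subsequence A: -1, -1, -1, ?, -1, -1, -1, -1, -1, -1, -1, -1 — the constant sequence -1.
Subsequence B: 9, 16, 25, 36, 49, 64, 81, 100, 121 — consecutive squares n² from n = 3.
Subsequence A's pattern makes the blank -1.

-1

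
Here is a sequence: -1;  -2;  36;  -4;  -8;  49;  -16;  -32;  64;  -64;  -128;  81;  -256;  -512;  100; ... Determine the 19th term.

-4096

Positions follow the repeating pattern AAB; grouping by letter gives 2 tracks.
Subsequence A is -1, -2, -4, -8, -16, -32, -64, -128, -256, -512, which is geometric with ratio 2.
Subsequence B is 36, 49, 64, 81, 100, which is the squares 6², 7², 8², ….
Position 19 falls in subsequence A as its term 13, giving -4096.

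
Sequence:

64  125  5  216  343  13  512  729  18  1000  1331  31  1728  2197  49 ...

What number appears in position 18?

80

Positions follow the repeating pattern AAB; grouping by letter gives 2 tracks.
Stream A = 64, 125, 216, 343, 512, 729, 1000, 1331, 1728, 2197: consecutive cubes n³ from n = 4.
Stream B = 5, 13, 18, 31, 49: each term equals the sum of the previous two.
Term 18 comes from stream B (its 6th entry): 80.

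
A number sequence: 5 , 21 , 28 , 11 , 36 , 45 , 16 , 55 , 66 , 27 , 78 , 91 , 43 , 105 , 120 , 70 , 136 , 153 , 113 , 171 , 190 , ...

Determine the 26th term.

Positions follow the repeating pattern ABB; grouping by letter gives 2 tracks.
Stream A: 5, 11, 16, 27, 43, 70, 113 (Fibonacci-style (each term is the sum of the two before it)).
Stream B: 21, 28, 36, 45, 55, 66, 78, 91, 105, 120, 136, 153, 171, 190 (the triangular numbers T_6, T_7, …).
The 26th slot belongs to stream B; its 17th term is 253.

253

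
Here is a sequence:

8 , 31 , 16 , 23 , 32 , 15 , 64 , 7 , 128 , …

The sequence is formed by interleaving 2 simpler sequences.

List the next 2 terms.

The terms cycle through 2 interleaved subsequences.
Subsequence A: 8, 16, 32, 64, 128. Powers of 2.
Subsequence B: 31, 23, 15, 7. Arithmetic, step −8.
Position 10 falls in subsequence B as its term 5, giving -1.
Position 11 falls in subsequence A as its term 6, giving 256.

-1, 256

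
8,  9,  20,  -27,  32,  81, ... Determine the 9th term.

Split by position mod 2 into 2 tracks.
Stream A = 8, 20, 32: arithmetic, step +12.
Stream B = 9, -27, 81: multiplying by -3 each time.
The 9th slot belongs to stream A; its 5th term is 56.

56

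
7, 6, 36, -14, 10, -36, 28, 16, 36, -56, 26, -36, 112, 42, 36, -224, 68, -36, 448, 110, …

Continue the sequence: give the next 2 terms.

36, -896

Taking every 3rd term gives 3 separate tracks.
Stream A is 7, -14, 28, -56, 112, -224, 448, which is geometric with ratio -2.
Stream B is 6, 10, 16, 26, 42, 68, 110, which is a Fibonacci-like recurrence a_n = a_{n-1} + a_{n-2}.
Stream C is 36, -36, 36, -36, 36, -36, which is the oscillation 36·(−1)^(n+1).
Term 21 comes from stream C (its 7th entry): 36.
Term 22 comes from stream A (its 8th entry): -896.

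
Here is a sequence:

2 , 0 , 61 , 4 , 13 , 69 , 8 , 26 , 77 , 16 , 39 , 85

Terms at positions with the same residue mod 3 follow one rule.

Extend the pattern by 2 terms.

The terms cycle through 3 interleaved subsequences.
Track A: 2, 4, 8, 16 — powers of 2.
Track B: 0, 13, 26, 39 — arithmetic with common difference +13.
Track C: 61, 69, 77, 85 — arithmetic with common difference +8.
Position 13 → track A, term 5 = 32.
The 14th slot belongs to track B; its 5th term is 52.

32, 52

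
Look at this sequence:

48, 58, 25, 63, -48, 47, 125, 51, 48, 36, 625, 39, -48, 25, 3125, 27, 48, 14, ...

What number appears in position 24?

Taking every 4th term gives 4 separate tracks.
Track A: 48, -48, 48, -48, 48 — alternating ±48.
Track B: 58, 47, 36, 25, 14 — arithmetic, step −11.
Track C: 25, 125, 625, 3125 — successive powers of 5.
Track D: 63, 51, 39, 27 — subtracting 12 each time.
Position 24 falls in track D as its term 6, giving 3.

3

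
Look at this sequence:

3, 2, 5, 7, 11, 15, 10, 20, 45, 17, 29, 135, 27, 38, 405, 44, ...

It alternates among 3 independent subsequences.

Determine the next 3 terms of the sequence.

47, 1215, 71

Taking every 3rd term gives 3 separate tracks.
Track A: 3, 7, 10, 17, 27, 44 (Fibonacci-style (each term is the sum of the two before it)).
Track B: 2, 11, 20, 29, 38 (arithmetic, step +9).
Track C: 5, 15, 45, 135, 405 (multiplying by 3 each time).
Term 17 comes from track B (its 6th entry): 47.
Term 18 comes from track C (its 6th entry): 1215.
Position 19 → track A, term 7 = 71.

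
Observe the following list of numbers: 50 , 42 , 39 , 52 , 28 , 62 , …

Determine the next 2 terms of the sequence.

17, 72

Odd-indexed and even-indexed terms follow separate rules.
Track A: 50, 39, 28 (arithmetic with common difference −11).
Track B: 42, 52, 62 (arithmetic, step +10).
Position 7 → track A, term 4 = 17.
Term 8 comes from track B (its 4th entry): 72.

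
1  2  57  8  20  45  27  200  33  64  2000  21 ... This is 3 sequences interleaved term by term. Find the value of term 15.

9

Read the sequence 3 terms at a time; column i is its own pattern.
Track A: 1, 8, 27, 64. Perfect cubes starting at 1³.
Track B: 2, 20, 200, 2000. Geometric with ratio 10.
Track C: 57, 45, 33, 21. Linear: a_n = 69 − 12·n.
The 15th slot belongs to track C; its 5th term is 9.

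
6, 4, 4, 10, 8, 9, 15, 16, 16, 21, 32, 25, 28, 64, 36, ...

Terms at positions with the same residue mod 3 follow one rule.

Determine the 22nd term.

55

Read the sequence 3 terms at a time; column i is its own pattern.
Track A: 6, 10, 15, 21, 28 (triangular numbers n(n+1)/2 for n = 3, 4, …).
Track B: 4, 8, 16, 32, 64 (successive powers of 2).
Track C: 4, 9, 16, 25, 36 (consecutive squares n² from n = 2).
Term 22 comes from track A (its 8th entry): 55.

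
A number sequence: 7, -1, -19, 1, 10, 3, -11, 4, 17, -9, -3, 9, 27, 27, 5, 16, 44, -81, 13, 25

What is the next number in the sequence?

71

The terms cycle through 4 interleaved subsequences.
Stream A: 7, 10, 17, 27, 44 — each term equals the sum of the previous two.
Stream B: -1, 3, -9, 27, -81 — multiplying by -3 each time.
Stream C: -19, -11, -3, 5, 13 — arithmetic, step +8.
Stream D: 1, 4, 9, 16, 25 — consecutive squares n² from n = 1.
Position 21 → stream A, term 6 = 71.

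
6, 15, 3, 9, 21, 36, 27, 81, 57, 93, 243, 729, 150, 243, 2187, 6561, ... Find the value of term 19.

19683

Reading positions in blocks of 4 reveals the pattern AABB — 2 tracks woven together.
Track A: 6, 15, 21, 36, 57, 93, 150, 243 (Fibonacci-style (each term is the sum of the two before it)).
Track B: 3, 9, 27, 81, 243, 729, 2187, 6561 (powers 3^1, 3^2, 3^3, …).
Position 19 → track B, term 9 = 19683.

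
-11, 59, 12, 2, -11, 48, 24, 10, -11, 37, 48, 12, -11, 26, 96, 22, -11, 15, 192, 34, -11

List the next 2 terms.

4, 384

Taking every 4th term gives 4 separate tracks.
Subsequence A is -11, -11, -11, -11, -11, -11, which is constant -11.
Subsequence B is 59, 48, 37, 26, 15, which is arithmetic with common difference −11.
Subsequence C is 12, 24, 48, 96, 192, which is multiplying by 2 each time.
Subsequence D is 2, 10, 12, 22, 34, which is Fibonacci-style (each term is the sum of the two before it).
The 22nd slot belongs to subsequence B; its 6th term is 4.
Position 23 falls in subsequence C as its term 6, giving 384.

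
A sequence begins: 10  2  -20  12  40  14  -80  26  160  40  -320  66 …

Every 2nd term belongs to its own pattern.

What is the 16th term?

172

Positions 1, 3, 5, … form one subsequence and positions 2, 4, 6, … form another.
Track A: 10, -20, 40, -80, 160, -320. Geometric with ratio -2.
Track B: 2, 12, 14, 26, 40, 66. A Fibonacci-like recurrence a_n = a_{n-1} + a_{n-2}.
Position 16 → track B, term 8 = 172.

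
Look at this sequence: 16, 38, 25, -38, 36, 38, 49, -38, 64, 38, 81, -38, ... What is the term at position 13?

The terms cycle through 2 interleaved subsequences.
Track A is 16, 25, 36, 49, 64, 81, which is consecutive squares n² from n = 4.
Track B is 38, -38, 38, -38, 38, -38, which is alternating ±38.
The 13th slot belongs to track A; its 7th term is 100.

100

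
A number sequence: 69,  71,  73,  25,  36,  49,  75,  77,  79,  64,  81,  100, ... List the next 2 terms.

81, 83

Positions follow the repeating pattern AAABBB; grouping by letter gives 2 tracks.
Track A: 69, 71, 73, 75, 77, 79 — adding 2 each time.
Track B: 25, 36, 49, 64, 81, 100 — perfect squares starting at 5².
The 13th slot belongs to track A; its 7th term is 81.
Position 14 → track A, term 8 = 83.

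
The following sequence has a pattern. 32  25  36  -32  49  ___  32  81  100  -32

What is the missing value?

Positions follow the repeating pattern ABB; grouping by letter gives 2 tracks.
Subsequence A is 32, -32, 32, -32, which is alternating ±32.
Subsequence B is 25, 36, 49, ?, 81, 100, which is consecutive squares n² from n = 5.
So the missing entry in subsequence B is 64.

64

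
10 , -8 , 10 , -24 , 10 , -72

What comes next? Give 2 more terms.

10, -216

Odd-indexed and even-indexed terms follow separate rules.
Stream A: 10, 10, 10. Constant 10.
Stream B: -8, -24, -72. Geometric with ratio 3.
Term 7 comes from stream A (its 4th entry): 10.
Position 8 → stream B, term 4 = -216.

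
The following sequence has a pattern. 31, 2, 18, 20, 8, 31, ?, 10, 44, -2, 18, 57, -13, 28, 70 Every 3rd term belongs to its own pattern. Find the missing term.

9

The terms cycle through 3 interleaved subsequences.
Subsequence A is 31, 20, ?, -2, -13, which is subtracting 11 each time.
Subsequence B is 2, 8, 10, 18, 28, which is Fibonacci-style (each term is the sum of the two before it).
Subsequence C is 18, 31, 44, 57, 70, which is linear: a_n = 5 + 13·n.
Filling subsequence A at index 3 by its rule yields 9.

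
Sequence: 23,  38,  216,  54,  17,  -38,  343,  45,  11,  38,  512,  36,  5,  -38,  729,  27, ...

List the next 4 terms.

-1, 38, 1000, 18

Taking every 4th term gives 4 separate tracks.
Stream A: 23, 17, 11, 5 (linear: a_n = 29 − 6·n).
Stream B: 38, -38, 38, -38 (the oscillation 38·(−1)^(n+1)).
Stream C: 216, 343, 512, 729 (perfect cubes starting at 6³).
Stream D: 54, 45, 36, 27 (subtracting 9 each time).
Term 17 comes from stream A (its 5th entry): -1.
Position 18 → stream B, term 5 = 38.
Position 19 falls in stream C as its term 5, giving 1000.
Position 20 → stream D, term 5 = 18.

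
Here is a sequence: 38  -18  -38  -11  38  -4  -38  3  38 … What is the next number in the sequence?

Split by position mod 2 into 2 tracks.
Track A: 38, -38, 38, -38, 38 — alternating ±38.
Track B: -18, -11, -4, 3 — arithmetic, step +7.
The 10th slot belongs to track B; its 5th term is 10.

10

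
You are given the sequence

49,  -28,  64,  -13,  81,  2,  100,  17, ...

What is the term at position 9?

121

Split by position mod 2 into 2 tracks.
Track A is 49, 64, 81, 100, which is the squares 7², 8², 9², ….
Track B is -28, -13, 2, 17, which is arithmetic with common difference +15.
The 9th slot belongs to track A; its 5th term is 121.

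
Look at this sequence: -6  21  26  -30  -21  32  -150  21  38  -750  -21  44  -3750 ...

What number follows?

Read the sequence 3 terms at a time; column i is its own pattern.
Stream A = -6, -30, -150, -750, -3750: multiplying by 5 each time.
Stream B = 21, -21, 21, -21: oscillating between 21 and -21.
Stream C = 26, 32, 38, 44: arithmetic, step +6.
The 14th slot belongs to stream B; its 5th term is 21.

21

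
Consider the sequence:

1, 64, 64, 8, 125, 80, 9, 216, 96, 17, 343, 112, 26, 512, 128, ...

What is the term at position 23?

1331

Split by position mod 3: positions 1, 4, 7, … form one track, and each other residue class forms its own.
Subsequence A: 1, 8, 9, 17, 26 (each term equals the sum of the previous two).
Subsequence B: 64, 125, 216, 343, 512 (the cubes 4³, 5³, 6³, …).
Subsequence C: 64, 80, 96, 112, 128 (adding 16 each time).
The 23rd slot belongs to subsequence B; its 8th term is 1331.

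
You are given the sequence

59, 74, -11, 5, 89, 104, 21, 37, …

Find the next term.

Reading positions in blocks of 4 reveals the pattern AABB — 2 tracks woven together.
Stream A is 59, 74, 89, 104, which is arithmetic with common difference +15.
Stream B is -11, 5, 21, 37, which is arithmetic with common difference +16.
Term 9 comes from stream A (its 5th entry): 119.

119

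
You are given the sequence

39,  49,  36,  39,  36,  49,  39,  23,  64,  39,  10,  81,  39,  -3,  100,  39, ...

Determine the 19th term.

39

Taking every 3rd term gives 3 separate tracks.
Subsequence A: 39, 39, 39, 39, 39, 39 (always 39).
Subsequence B: 49, 36, 23, 10, -3 (linear: a_n = 62 − 13·n).
Subsequence C: 36, 49, 64, 81, 100 (perfect squares starting at 6²).
Position 19 falls in subsequence A as its term 7, giving 39.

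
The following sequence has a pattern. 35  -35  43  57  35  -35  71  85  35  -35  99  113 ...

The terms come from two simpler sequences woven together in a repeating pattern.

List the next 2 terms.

Reading positions in blocks of 4 reveals the pattern AABB — 2 tracks woven together.
Track A = 35, -35, 35, -35, 35, -35: alternating ±35.
Track B = 43, 57, 71, 85, 99, 113: arithmetic, step +14.
Position 13 falls in track A as its term 7, giving 35.
Position 14 falls in track A as its term 8, giving -35.

35, -35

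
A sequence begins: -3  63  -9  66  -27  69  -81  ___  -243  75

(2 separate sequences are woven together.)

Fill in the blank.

The terms cycle through 2 interleaved subsequences.
Subsequence A = -3, -9, -27, -81, -243: multiplying by 3 each time.
Subsequence B = 63, 66, 69, ?, 75: arithmetic with common difference +3.
Filling subsequence B at index 4 by its rule yields 72.

72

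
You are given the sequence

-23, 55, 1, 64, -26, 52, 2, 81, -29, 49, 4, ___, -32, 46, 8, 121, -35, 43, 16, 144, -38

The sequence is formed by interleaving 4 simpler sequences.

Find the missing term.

Read the sequence 4 terms at a time; column i is its own pattern.
Track A: -23, -26, -29, -32, -35, -38 (subtracting 3 each time).
Track B: 55, 52, 49, 46, 43 (linear: a_n = 58 − 3·n).
Track C: 1, 2, 4, 8, 16 (powers of 2).
Track D: 64, 81, ?, 121, 144 (the squares 8², 9², 10², …).
So the missing entry in track D is 100.

100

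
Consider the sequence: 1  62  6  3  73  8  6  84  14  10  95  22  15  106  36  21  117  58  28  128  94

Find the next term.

36

Read the sequence 3 terms at a time; column i is its own pattern.
Subsequence A = 1, 3, 6, 10, 15, 21, 28: the triangular numbers T_1, T_2, ….
Subsequence B = 62, 73, 84, 95, 106, 117, 128: linear: a_n = 51 + 11·n.
Subsequence C = 6, 8, 14, 22, 36, 58, 94: Fibonacci-style (each term is the sum of the two before it).
Term 22 comes from subsequence A (its 8th entry): 36.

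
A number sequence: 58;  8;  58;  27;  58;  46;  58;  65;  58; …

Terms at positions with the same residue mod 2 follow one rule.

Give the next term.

Taking every 2nd term gives 2 separate tracks.
Stream A = 58, 58, 58, 58, 58: constant 58.
Stream B = 8, 27, 46, 65: adding 19 each time.
Position 10 → stream B, term 5 = 84.

84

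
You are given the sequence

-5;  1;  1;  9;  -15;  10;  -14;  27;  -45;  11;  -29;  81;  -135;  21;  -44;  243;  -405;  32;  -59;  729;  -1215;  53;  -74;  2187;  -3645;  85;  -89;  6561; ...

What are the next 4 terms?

-10935, 138, -104, 19683

Split by position mod 4: positions 1, 5, 9, … form one track, and each other residue class forms its own.
Stream A = -5, -15, -45, -135, -405, -1215, -3645: multiplying by 3 each time.
Stream B = 1, 10, 11, 21, 32, 53, 85: each term equals the sum of the previous two.
Stream C = 1, -14, -29, -44, -59, -74, -89: subtracting 15 each time.
Stream D = 9, 27, 81, 243, 729, 2187, 6561: powers of 3.
The 29th slot belongs to stream A; its 8th term is -10935.
Term 30 comes from stream B (its 8th entry): 138.
Position 31 falls in stream C as its term 8, giving -104.
Position 32 falls in stream D as its term 8, giving 19683.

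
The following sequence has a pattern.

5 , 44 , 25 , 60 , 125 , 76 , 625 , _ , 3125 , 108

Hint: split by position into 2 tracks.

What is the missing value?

92

Odd-indexed and even-indexed terms follow separate rules.
Stream A = 5, 25, 125, 625, 3125: successive powers of 5.
Stream B = 44, 60, 76, ?, 108: linear: a_n = 28 + 16·n.
So the missing entry in stream B is 92.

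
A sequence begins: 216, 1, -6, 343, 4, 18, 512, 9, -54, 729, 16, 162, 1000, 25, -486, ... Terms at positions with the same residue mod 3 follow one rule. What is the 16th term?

Split by position mod 3 into 3 tracks.
Subsequence A: 216, 343, 512, 729, 1000 — perfect cubes starting at 6³.
Subsequence B: 1, 4, 9, 16, 25 — perfect squares starting at 1².
Subsequence C: -6, 18, -54, 162, -486 — geometric with ratio -3.
The 16th slot belongs to subsequence A; its 6th term is 1331.

1331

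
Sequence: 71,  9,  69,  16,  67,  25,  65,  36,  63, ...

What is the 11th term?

Positions 1, 3, 5, … form one subsequence and positions 2, 4, 6, … form another.
Stream A = 71, 69, 67, 65, 63: arithmetic, step −2.
Stream B = 9, 16, 25, 36: the squares 3², 4², 5², ….
Term 11 comes from stream A (its 6th entry): 61.

61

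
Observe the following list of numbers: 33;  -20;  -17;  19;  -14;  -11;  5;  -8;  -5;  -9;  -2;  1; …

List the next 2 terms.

-23, 4

Positions follow the repeating pattern ABB; grouping by letter gives 2 tracks.
Track A: 33, 19, 5, -9 — arithmetic with common difference −14.
Track B: -20, -17, -14, -11, -8, -5, -2, 1 — arithmetic with common difference +3.
Term 13 comes from track A (its 5th entry): -23.
Term 14 comes from track B (its 9th entry): 4.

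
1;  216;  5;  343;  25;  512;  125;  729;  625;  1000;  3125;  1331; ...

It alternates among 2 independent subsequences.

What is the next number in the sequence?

The terms cycle through 2 interleaved subsequences.
Stream A: 1, 5, 25, 125, 625, 3125 — successive powers of 5.
Stream B: 216, 343, 512, 729, 1000, 1331 — consecutive cubes n³ from n = 6.
The 13th slot belongs to stream A; its 7th term is 15625.

15625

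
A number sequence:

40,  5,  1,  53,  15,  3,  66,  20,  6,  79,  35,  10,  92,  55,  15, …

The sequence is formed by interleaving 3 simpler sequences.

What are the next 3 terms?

105, 90, 21

Split by position mod 3: positions 1, 4, 7, … form one track, and each other residue class forms its own.
Track A: 40, 53, 66, 79, 92 (adding 13 each time).
Track B: 5, 15, 20, 35, 55 (a Fibonacci-like recurrence a_n = a_{n-1} + a_{n-2}).
Track C: 1, 3, 6, 10, 15 (the triangular numbers T_1, T_2, …).
Position 16 falls in track A as its term 6, giving 105.
The 17th slot belongs to track B; its 6th term is 90.
Position 18 falls in track C as its term 6, giving 21.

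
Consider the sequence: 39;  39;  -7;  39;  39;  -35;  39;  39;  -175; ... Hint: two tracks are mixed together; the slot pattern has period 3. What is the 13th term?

Reading positions in blocks of 3 reveals the pattern AAB — 2 tracks woven together.
Subsequence A = 39, 39, 39, 39, 39, 39: constant 39.
Subsequence B = -7, -35, -175: multiplying by 5 each time.
Position 13 → subsequence A, term 9 = 39.

39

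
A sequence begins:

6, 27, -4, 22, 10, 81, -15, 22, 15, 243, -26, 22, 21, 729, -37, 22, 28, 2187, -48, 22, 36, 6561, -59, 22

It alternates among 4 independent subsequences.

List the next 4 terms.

45, 19683, -70, 22

Read the sequence 4 terms at a time; column i is its own pattern.
Track A: 6, 10, 15, 21, 28, 36 — the triangular numbers T_3, T_4, ….
Track B: 27, 81, 243, 729, 2187, 6561 — successive powers of 3.
Track C: -4, -15, -26, -37, -48, -59 — subtracting 11 each time.
Track D: 22, 22, 22, 22, 22, 22 — the constant sequence 22.
Position 25 falls in track A as its term 7, giving 45.
Position 26 falls in track B as its term 7, giving 19683.
The 27th slot belongs to track C; its 7th term is -70.
The 28th slot belongs to track D; its 7th term is 22.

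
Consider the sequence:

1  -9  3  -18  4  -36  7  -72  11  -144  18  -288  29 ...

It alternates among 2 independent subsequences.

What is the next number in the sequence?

Split by position mod 2 into 2 tracks.
Stream A: 1, 3, 4, 7, 11, 18, 29 (a Fibonacci-like recurrence a_n = a_{n-1} + a_{n-2}).
Stream B: -9, -18, -36, -72, -144, -288 (a geometric progression (common ratio 2)).
Position 14 falls in stream B as its term 7, giving -576.

-576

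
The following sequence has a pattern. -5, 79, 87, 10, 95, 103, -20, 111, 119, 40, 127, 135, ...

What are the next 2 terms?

-80, 143

Positions follow the repeating pattern ABB; grouping by letter gives 2 tracks.
Subsequence A: -5, 10, -20, 40 (geometric, ×-2 each step).
Subsequence B: 79, 87, 95, 103, 111, 119, 127, 135 (arithmetic with common difference +8).
Position 13 falls in subsequence A as its term 5, giving -80.
Position 14 falls in subsequence B as its term 9, giving 143.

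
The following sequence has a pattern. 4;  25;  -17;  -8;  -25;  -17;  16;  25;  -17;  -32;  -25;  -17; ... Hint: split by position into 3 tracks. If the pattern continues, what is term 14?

Taking every 3rd term gives 3 separate tracks.
Subsequence A: 4, -8, 16, -32. Geometric, ×-2 each step.
Subsequence B: 25, -25, 25, -25. The oscillation 25·(−1)^(n+1).
Subsequence C: -17, -17, -17, -17. Constant -17.
Term 14 comes from subsequence B (its 5th entry): 25.

25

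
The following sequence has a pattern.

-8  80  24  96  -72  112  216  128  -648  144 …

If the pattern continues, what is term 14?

176

Taking every 2nd term gives 2 separate tracks.
Subsequence A is -8, 24, -72, 216, -648, which is geometric with ratio -3.
Subsequence B is 80, 96, 112, 128, 144, which is arithmetic with common difference +16.
Position 14 falls in subsequence B as its term 7, giving 176.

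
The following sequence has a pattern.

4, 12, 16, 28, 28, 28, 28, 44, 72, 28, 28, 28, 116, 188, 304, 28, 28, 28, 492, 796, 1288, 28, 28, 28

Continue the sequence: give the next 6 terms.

Reading positions in blocks of 6 reveals the pattern AAABBB — 2 tracks woven together.
Stream A: 4, 12, 16, 28, 44, 72, 116, 188, 304, 492, 796, 1288 (Fibonacci-style (each term is the sum of the two before it)).
Stream B: 28, 28, 28, 28, 28, 28, 28, 28, 28, 28, 28, 28 (always 28).
Position 25 falls in stream A as its term 13, giving 2084.
Position 26 → stream A, term 14 = 3372.
Position 27 → stream A, term 15 = 5456.
Term 28 comes from stream B (its 13th entry): 28.
The 29th slot belongs to stream B; its 14th term is 28.
The 30th slot belongs to stream B; its 15th term is 28.

2084, 3372, 5456, 28, 28, 28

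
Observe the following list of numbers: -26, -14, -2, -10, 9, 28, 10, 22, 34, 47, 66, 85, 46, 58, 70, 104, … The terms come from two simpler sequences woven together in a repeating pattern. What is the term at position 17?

The slot pattern repeats as AAABBB (period 6), so there are 2 interleaved tracks.
Track A: -26, -14, -2, 10, 22, 34, 46, 58, 70. Linear: a_n = -38 + 12·n.
Track B: -10, 9, 28, 47, 66, 85, 104. Arithmetic, step +19.
Term 17 comes from track B (its 8th entry): 123.

123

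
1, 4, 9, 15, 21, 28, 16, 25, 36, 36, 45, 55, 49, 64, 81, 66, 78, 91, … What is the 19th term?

100

The slot pattern repeats as AAABBB (period 6), so there are 2 interleaved tracks.
Track A: 1, 4, 9, 16, 25, 36, 49, 64, 81. The squares 1², 2², 3², ….
Track B: 15, 21, 28, 36, 45, 55, 66, 78, 91. The triangular numbers T_5, T_6, ….
The 19th slot belongs to track A; its 10th term is 100.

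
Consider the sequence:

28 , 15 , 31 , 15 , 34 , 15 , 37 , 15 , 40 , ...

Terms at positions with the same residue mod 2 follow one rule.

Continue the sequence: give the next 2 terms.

The terms cycle through 2 interleaved subsequences.
Track A is 28, 31, 34, 37, 40, which is linear: a_n = 25 + 3·n.
Track B is 15, 15, 15, 15, which is constant 15.
Position 10 falls in track B as its term 5, giving 15.
Position 11 falls in track A as its term 6, giving 43.

15, 43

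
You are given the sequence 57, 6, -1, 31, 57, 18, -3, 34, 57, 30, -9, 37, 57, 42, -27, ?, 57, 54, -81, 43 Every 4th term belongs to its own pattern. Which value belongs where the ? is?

40

The terms cycle through 4 interleaved subsequences.
Track A: 57, 57, 57, 57, 57. Always 57.
Track B: 6, 18, 30, 42, 54. Linear: a_n = -6 + 12·n.
Track C: -1, -3, -9, -27, -81. Geometric, ×3 each step.
Track D: 31, 34, 37, ?, 43. Adding 3 each time.
So the missing entry in track D is 40.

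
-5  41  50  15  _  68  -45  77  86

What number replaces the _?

The slot pattern repeats as ABB (period 3), so there are 2 interleaved tracks.
Stream A = -5, 15, -45: multiplying by -3 each time.
Stream B = 41, 50, ?, 68, 77, 86: arithmetic with common difference +9.
Stream B's pattern makes the blank 59.

59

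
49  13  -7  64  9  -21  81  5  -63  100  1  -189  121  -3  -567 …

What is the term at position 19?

The terms cycle through 3 interleaved subsequences.
Track A is 49, 64, 81, 100, 121, which is perfect squares starting at 7².
Track B is 13, 9, 5, 1, -3, which is arithmetic, step −4.
Track C is -7, -21, -63, -189, -567, which is geometric, ×3 each step.
Position 19 → track A, term 7 = 169.

169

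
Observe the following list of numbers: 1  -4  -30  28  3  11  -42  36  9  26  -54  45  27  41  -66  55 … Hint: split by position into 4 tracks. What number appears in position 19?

-78

Split by position mod 4 into 4 tracks.
Track A: 1, 3, 9, 27. Successive powers of 3.
Track B: -4, 11, 26, 41. Linear: a_n = -19 + 15·n.
Track C: -30, -42, -54, -66. Subtracting 12 each time.
Track D: 28, 36, 45, 55. Triangular numbers n(n+1)/2 for n = 7, 8, ….
Position 19 falls in track C as its term 5, giving -78.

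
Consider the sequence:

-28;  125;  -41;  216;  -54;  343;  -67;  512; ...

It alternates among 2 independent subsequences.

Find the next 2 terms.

The terms cycle through 2 interleaved subsequences.
Stream A = -28, -41, -54, -67: arithmetic, step −13.
Stream B = 125, 216, 343, 512: perfect cubes starting at 5³.
Term 9 comes from stream A (its 5th entry): -80.
Position 10 → stream B, term 5 = 729.

-80, 729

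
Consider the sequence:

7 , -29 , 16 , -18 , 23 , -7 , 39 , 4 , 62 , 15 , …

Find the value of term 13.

163

The terms cycle through 2 interleaved subsequences.
Track A: 7, 16, 23, 39, 62. Each term equals the sum of the previous two.
Track B: -29, -18, -7, 4, 15. Linear: a_n = -40 + 11·n.
Position 13 → track A, term 7 = 163.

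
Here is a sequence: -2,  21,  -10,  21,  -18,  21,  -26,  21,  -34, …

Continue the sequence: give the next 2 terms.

Split by position mod 2 into 2 tracks.
Stream A is -2, -10, -18, -26, -34, which is linear: a_n = 6 − 8·n.
Stream B is 21, 21, 21, 21, which is always 21.
The 10th slot belongs to stream B; its 5th term is 21.
Position 11 → stream A, term 6 = -42.

21, -42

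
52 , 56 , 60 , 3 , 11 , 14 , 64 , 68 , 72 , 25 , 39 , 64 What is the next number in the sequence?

The slot pattern repeats as AAABBB (period 6), so there are 2 interleaved tracks.
Track A is 52, 56, 60, 64, 68, 72, which is arithmetic with common difference +4.
Track B is 3, 11, 14, 25, 39, 64, which is a Fibonacci-like recurrence a_n = a_{n-1} + a_{n-2}.
Term 13 comes from track A (its 7th entry): 76.

76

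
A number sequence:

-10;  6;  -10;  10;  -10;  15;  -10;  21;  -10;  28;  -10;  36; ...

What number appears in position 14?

45

Split by position mod 2 into 2 tracks.
Track A: -10, -10, -10, -10, -10, -10 — constant -10.
Track B: 6, 10, 15, 21, 28, 36 — the triangular numbers T_3, T_4, ….
Position 14 falls in track B as its term 7, giving 45.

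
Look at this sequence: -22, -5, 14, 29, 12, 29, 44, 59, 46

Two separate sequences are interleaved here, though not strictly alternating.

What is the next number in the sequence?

Reading positions in blocks of 4 reveals the pattern AABB — 2 tracks woven together.
Track A: -22, -5, 12, 29, 46 (adding 17 each time).
Track B: 14, 29, 44, 59 (adding 15 each time).
Position 10 → track A, term 6 = 63.

63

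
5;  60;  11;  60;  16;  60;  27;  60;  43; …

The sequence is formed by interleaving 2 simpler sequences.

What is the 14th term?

Positions 1, 3, 5, … form one subsequence and positions 2, 4, 6, … form another.
Stream A: 5, 11, 16, 27, 43 (a Fibonacci-like recurrence a_n = a_{n-1} + a_{n-2}).
Stream B: 60, 60, 60, 60 (always 60).
Position 14 → stream B, term 7 = 60.

60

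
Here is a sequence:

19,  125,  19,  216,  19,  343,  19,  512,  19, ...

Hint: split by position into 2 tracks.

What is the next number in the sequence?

729

Odd-indexed and even-indexed terms follow separate rules.
Stream A: 19, 19, 19, 19, 19. The constant sequence 19.
Stream B: 125, 216, 343, 512. Consecutive cubes n³ from n = 5.
Term 10 comes from stream B (its 5th entry): 729.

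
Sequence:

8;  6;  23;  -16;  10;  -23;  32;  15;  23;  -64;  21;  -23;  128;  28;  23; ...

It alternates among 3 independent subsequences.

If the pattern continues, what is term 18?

-23

Read the sequence 3 terms at a time; column i is its own pattern.
Subsequence A is 8, -16, 32, -64, 128, which is geometric, ×-2 each step.
Subsequence B is 6, 10, 15, 21, 28, which is the triangular numbers T_3, T_4, ….
Subsequence C is 23, -23, 23, -23, 23, which is oscillating between 23 and -23.
The 18th slot belongs to subsequence C; its 6th term is -23.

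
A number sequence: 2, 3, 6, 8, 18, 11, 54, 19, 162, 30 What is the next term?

Taking every 2nd term gives 2 separate tracks.
Stream A is 2, 6, 18, 54, 162, which is geometric, ×3 each step.
Stream B is 3, 8, 11, 19, 30, which is each term equals the sum of the previous two.
The 11th slot belongs to stream A; its 6th term is 486.

486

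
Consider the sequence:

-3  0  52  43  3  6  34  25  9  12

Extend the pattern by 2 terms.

16, 7

Positions follow the repeating pattern AABB; grouping by letter gives 2 tracks.
Track A: -3, 0, 3, 6, 9, 12 — adding 3 each time.
Track B: 52, 43, 34, 25 — linear: a_n = 61 − 9·n.
The 11th slot belongs to track B; its 5th term is 16.
Position 12 → track B, term 6 = 7.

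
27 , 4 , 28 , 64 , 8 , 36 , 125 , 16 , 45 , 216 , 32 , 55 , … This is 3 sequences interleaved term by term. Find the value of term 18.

78

Split by position mod 3: positions 1, 4, 7, … form one track, and each other residue class forms its own.
Subsequence A = 27, 64, 125, 216: consecutive cubes n³ from n = 3.
Subsequence B = 4, 8, 16, 32: powers of 2.
Subsequence C = 28, 36, 45, 55: triangular numbers starting at T_7.
Position 18 → subsequence C, term 6 = 78.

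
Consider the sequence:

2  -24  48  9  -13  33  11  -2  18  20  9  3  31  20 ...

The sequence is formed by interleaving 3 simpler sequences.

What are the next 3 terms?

Read the sequence 3 terms at a time; column i is its own pattern.
Track A: 2, 9, 11, 20, 31 (a Fibonacci-like recurrence a_n = a_{n-1} + a_{n-2}).
Track B: -24, -13, -2, 9, 20 (arithmetic, step +11).
Track C: 48, 33, 18, 3 (arithmetic, step −15).
The 15th slot belongs to track C; its 5th term is -12.
Position 16 falls in track A as its term 6, giving 51.
The 17th slot belongs to track B; its 6th term is 31.

-12, 51, 31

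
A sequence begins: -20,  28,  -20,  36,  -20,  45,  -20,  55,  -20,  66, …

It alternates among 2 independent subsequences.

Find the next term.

-20

Taking every 2nd term gives 2 separate tracks.
Stream A: -20, -20, -20, -20, -20 — always -20.
Stream B: 28, 36, 45, 55, 66 — triangular numbers n(n+1)/2 for n = 7, 8, ….
The 11th slot belongs to stream A; its 6th term is -20.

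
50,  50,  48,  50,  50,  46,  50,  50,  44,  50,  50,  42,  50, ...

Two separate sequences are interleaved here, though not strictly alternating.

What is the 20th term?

Reading positions in blocks of 3 reveals the pattern AAB — 2 tracks woven together.
Subsequence A: 50, 50, 50, 50, 50, 50, 50, 50, 50 (the constant sequence 50).
Subsequence B: 48, 46, 44, 42 (arithmetic with common difference −2).
Term 20 comes from subsequence A (its 14th entry): 50.

50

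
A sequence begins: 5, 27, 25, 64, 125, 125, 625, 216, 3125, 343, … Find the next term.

Split by position mod 2 into 2 tracks.
Track A is 5, 25, 125, 625, 3125, which is successive powers of 5.
Track B is 27, 64, 125, 216, 343, which is perfect cubes starting at 3³.
Position 11 falls in track A as its term 6, giving 15625.

15625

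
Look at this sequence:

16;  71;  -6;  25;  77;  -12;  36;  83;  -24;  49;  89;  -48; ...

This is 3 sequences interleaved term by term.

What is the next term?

Taking every 3rd term gives 3 separate tracks.
Track A: 16, 25, 36, 49. The squares 4², 5², 6², ….
Track B: 71, 77, 83, 89. Adding 6 each time.
Track C: -6, -12, -24, -48. Multiplying by 2 each time.
The 13th slot belongs to track A; its 5th term is 64.

64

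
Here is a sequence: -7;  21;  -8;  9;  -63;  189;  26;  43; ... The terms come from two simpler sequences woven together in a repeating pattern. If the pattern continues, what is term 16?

The slot pattern repeats as AABB (period 4), so there are 2 interleaved tracks.
Stream A: -7, 21, -63, 189 (multiplying by -3 each time).
Stream B: -8, 9, 26, 43 (adding 17 each time).
Position 16 → stream B, term 8 = 111.

111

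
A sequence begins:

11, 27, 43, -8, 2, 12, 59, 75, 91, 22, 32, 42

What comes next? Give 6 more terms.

107, 123, 139, 52, 62, 72

Reading positions in blocks of 6 reveals the pattern AAABBB — 2 tracks woven together.
Track A is 11, 27, 43, 59, 75, 91, which is linear: a_n = -5 + 16·n.
Track B is -8, 2, 12, 22, 32, 42, which is arithmetic with common difference +10.
Term 13 comes from track A (its 7th entry): 107.
Position 14 falls in track A as its term 8, giving 123.
The 15th slot belongs to track A; its 9th term is 139.
Position 16 falls in track B as its term 7, giving 52.
Position 17 → track B, term 8 = 62.
Term 18 comes from track B (its 9th entry): 72.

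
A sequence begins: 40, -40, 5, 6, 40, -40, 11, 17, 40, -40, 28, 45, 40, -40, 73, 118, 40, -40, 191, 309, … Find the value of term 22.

Reading positions in blocks of 4 reveals the pattern AABB — 2 tracks woven together.
Track A: 40, -40, 40, -40, 40, -40, 40, -40, 40, -40 (the oscillation 40·(−1)^(n+1)).
Track B: 5, 6, 11, 17, 28, 45, 73, 118, 191, 309 (each term equals the sum of the previous two).
Position 22 → track A, term 12 = -40.

-40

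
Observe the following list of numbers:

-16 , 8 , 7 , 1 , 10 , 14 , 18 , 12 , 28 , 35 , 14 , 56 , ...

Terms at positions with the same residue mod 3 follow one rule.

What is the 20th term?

20

The terms cycle through 3 interleaved subsequences.
Stream A: -16, 1, 18, 35 (arithmetic with common difference +17).
Stream B: 8, 10, 12, 14 (arithmetic, step +2).
Stream C: 7, 14, 28, 56 (multiplying by 2 each time).
Position 20 → stream B, term 7 = 20.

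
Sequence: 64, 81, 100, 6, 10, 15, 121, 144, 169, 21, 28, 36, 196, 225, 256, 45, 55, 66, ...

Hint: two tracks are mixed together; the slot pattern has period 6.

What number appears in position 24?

Reading positions in blocks of 6 reveals the pattern AAABBB — 2 tracks woven together.
Track A = 64, 81, 100, 121, 144, 169, 196, 225, 256: perfect squares starting at 8².
Track B = 6, 10, 15, 21, 28, 36, 45, 55, 66: the triangular numbers T_3, T_4, ….
Term 24 comes from track B (its 12th entry): 105.

105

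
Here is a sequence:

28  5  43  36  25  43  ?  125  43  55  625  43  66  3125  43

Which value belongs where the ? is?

45

Taking every 3rd term gives 3 separate tracks.
Track A: 28, 36, ?, 55, 66 — triangular numbers n(n+1)/2 for n = 7, 8, ….
Track B: 5, 25, 125, 625, 3125 — successive powers of 5.
Track C: 43, 43, 43, 43, 43 — constant 43.
The gap is track A's term 3; the rule gives 45.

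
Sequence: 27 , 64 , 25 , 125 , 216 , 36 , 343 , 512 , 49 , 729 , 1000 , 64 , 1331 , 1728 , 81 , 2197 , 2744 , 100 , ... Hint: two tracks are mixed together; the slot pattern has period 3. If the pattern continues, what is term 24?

144

The slot pattern repeats as AAB (period 3), so there are 2 interleaved tracks.
Track A: 27, 64, 125, 216, 343, 512, 729, 1000, 1331, 1728, 2197, 2744 — the cubes 3³, 4³, 5³, ….
Track B: 25, 36, 49, 64, 81, 100 — consecutive squares n² from n = 5.
The 24th slot belongs to track B; its 8th term is 144.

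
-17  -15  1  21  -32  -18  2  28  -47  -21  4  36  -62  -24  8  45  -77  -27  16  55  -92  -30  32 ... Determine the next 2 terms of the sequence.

Read the sequence 4 terms at a time; column i is its own pattern.
Track A: -17, -32, -47, -62, -77, -92. Arithmetic with common difference −15.
Track B: -15, -18, -21, -24, -27, -30. Linear: a_n = -12 − 3·n.
Track C: 1, 2, 4, 8, 16, 32. Powers of 2.
Track D: 21, 28, 36, 45, 55. Triangular numbers n(n+1)/2 for n = 6, 7, ….
The 24th slot belongs to track D; its 6th term is 66.
Term 25 comes from track A (its 7th entry): -107.

66, -107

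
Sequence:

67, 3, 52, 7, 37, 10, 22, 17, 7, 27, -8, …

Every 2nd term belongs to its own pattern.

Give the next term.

44

The terms cycle through 2 interleaved subsequences.
Subsequence A = 67, 52, 37, 22, 7, -8: linear: a_n = 82 − 15·n.
Subsequence B = 3, 7, 10, 17, 27: Fibonacci-style (each term is the sum of the two before it).
Term 12 comes from subsequence B (its 6th entry): 44.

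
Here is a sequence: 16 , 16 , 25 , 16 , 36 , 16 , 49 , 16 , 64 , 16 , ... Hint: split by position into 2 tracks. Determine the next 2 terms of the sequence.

81, 16

Split by position mod 2 into 2 tracks.
Track A: 16, 25, 36, 49, 64 (perfect squares starting at 4²).
Track B: 16, 16, 16, 16, 16 (constant 16).
Position 11 falls in track A as its term 6, giving 81.
Term 12 comes from track B (its 6th entry): 16.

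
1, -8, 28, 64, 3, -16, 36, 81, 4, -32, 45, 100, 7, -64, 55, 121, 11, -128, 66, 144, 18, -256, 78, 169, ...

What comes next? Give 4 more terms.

Read the sequence 4 terms at a time; column i is its own pattern.
Stream A is 1, 3, 4, 7, 11, 18, which is a Fibonacci-like recurrence a_n = a_{n-1} + a_{n-2}.
Stream B is -8, -16, -32, -64, -128, -256, which is geometric with ratio 2.
Stream C is 28, 36, 45, 55, 66, 78, which is triangular numbers starting at T_7.
Stream D is 64, 81, 100, 121, 144, 169, which is consecutive squares n² from n = 8.
Term 25 comes from stream A (its 7th entry): 29.
Term 26 comes from stream B (its 7th entry): -512.
The 27th slot belongs to stream C; its 7th term is 91.
Term 28 comes from stream D (its 7th entry): 196.

29, -512, 91, 196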